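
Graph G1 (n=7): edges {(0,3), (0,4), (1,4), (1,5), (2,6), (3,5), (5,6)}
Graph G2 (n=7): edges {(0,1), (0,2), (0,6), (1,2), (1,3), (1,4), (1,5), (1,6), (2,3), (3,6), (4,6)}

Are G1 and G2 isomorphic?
No, not isomorphic

The graphs are NOT isomorphic.

Counting triangles (3-cliques): G1 has 0, G2 has 5.
Triangle count is an isomorphism invariant, so differing triangle counts rule out isomorphism.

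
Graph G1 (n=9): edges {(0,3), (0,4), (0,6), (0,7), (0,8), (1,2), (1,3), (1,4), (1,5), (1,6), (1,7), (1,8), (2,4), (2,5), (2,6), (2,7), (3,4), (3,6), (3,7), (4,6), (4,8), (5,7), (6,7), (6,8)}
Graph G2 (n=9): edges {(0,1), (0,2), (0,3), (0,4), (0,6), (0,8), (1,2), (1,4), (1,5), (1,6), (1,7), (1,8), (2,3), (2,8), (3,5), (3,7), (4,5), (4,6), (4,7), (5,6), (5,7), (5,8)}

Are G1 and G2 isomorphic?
No, not isomorphic

The graphs are NOT isomorphic.

Counting triangles (3-cliques): G1 has 25, G2 has 17.
Triangle count is an isomorphism invariant, so differing triangle counts rule out isomorphism.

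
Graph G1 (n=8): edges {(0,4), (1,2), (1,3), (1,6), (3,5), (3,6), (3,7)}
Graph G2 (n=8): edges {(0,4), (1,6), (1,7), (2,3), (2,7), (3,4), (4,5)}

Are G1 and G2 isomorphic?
No, not isomorphic

The graphs are NOT isomorphic.

Counting triangles (3-cliques): G1 has 1, G2 has 0.
Triangle count is an isomorphism invariant, so differing triangle counts rule out isomorphism.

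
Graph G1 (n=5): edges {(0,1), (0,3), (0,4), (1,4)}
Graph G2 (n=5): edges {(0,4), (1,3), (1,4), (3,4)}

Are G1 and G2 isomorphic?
Yes, isomorphic

The graphs are isomorphic.
One valid mapping φ: V(G1) → V(G2): 0→4, 1→3, 2→2, 3→0, 4→1

Verify φ preserves adjacency — for each edge of G1, its image is an edge of G2:
  (0,1) → (φ(0),φ(1)) = (3,4) ∈ E(G2) ✓
  (0,3) → (φ(0),φ(3)) = (0,4) ∈ E(G2) ✓
  (0,4) → (φ(0),φ(4)) = (1,4) ∈ E(G2) ✓
  (1,4) → (φ(1),φ(4)) = (1,3) ∈ E(G2) ✓
All 4 edges of G1 map to edges of G2, and |E(G1)| = |E(G2)| = 4, so φ is a bijection on edges as well as vertices. Hence G1 ≅ G2.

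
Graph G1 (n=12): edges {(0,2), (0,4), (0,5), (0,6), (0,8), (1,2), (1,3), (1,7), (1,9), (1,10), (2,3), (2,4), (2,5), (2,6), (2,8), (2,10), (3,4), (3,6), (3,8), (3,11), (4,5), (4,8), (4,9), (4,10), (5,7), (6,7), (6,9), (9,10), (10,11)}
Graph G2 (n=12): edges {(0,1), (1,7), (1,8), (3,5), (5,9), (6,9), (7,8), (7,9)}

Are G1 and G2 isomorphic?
No, not isomorphic

The graphs are NOT isomorphic.

Connected components of G1: 1 component(s) with vertex sets [[0, 1, 2, 3, 4, 5, 6, 7, 8, 9, 10, 11]], sizes [12].
Connected components of G2: 5 component(s) with vertex sets [[2], [4], [10], [11], [0, 1, 3, 5, 6, 7, 8, 9]], sizes [1, 1, 1, 1, 8].
The number of connected components (and the multiset of component sizes) is an isomorphism invariant — an isomorphism maps each component of G1 bijectively onto a component of G2. Since G1 has 1 component(s) and G2 has 5, they cannot be isomorphic.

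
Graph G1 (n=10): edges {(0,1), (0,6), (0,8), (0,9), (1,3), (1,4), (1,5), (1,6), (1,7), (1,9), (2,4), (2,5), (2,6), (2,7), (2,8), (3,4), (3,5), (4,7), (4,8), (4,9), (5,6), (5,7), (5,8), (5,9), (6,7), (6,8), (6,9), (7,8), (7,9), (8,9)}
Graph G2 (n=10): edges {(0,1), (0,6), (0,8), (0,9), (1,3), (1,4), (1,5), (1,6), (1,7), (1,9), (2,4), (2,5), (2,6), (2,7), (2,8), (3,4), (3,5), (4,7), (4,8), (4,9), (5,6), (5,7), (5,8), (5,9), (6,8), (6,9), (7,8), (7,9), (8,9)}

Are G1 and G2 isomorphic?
No, not isomorphic

The graphs are NOT isomorphic.

Counting edges: G1 has 30 edge(s); G2 has 29 edge(s).
Edge count is an isomorphism invariant (a bijection on vertices induces a bijection on edges), so differing edge counts rule out isomorphism.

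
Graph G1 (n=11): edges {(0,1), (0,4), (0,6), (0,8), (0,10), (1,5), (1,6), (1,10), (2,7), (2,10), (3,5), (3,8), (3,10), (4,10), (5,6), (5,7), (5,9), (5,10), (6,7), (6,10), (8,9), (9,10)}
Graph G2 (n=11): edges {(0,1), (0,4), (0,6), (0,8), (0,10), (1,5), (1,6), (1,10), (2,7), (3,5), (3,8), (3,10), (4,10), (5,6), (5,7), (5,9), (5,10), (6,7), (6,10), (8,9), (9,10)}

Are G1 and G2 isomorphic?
No, not isomorphic

The graphs are NOT isomorphic.

Counting edges: G1 has 22 edge(s); G2 has 21 edge(s).
Edge count is an isomorphism invariant (a bijection on vertices induces a bijection on edges), so differing edge counts rule out isomorphism.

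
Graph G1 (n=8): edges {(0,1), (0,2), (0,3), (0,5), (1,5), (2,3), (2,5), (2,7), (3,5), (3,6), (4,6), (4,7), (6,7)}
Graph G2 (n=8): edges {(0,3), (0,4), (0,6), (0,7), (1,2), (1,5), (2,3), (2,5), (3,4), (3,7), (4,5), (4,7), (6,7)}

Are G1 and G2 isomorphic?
Yes, isomorphic

The graphs are isomorphic.
One valid mapping φ: V(G1) → V(G2): 0→7, 1→6, 2→4, 3→3, 4→1, 5→0, 6→2, 7→5

Verify φ preserves adjacency — for each edge of G1, its image is an edge of G2:
  (0,1) → (φ(0),φ(1)) = (6,7) ∈ E(G2) ✓
  (0,2) → (φ(0),φ(2)) = (4,7) ∈ E(G2) ✓
  (0,3) → (φ(0),φ(3)) = (3,7) ∈ E(G2) ✓
  (0,5) → (φ(0),φ(5)) = (0,7) ∈ E(G2) ✓
  (1,5) → (φ(1),φ(5)) = (0,6) ∈ E(G2) ✓
  (2,3) → (φ(2),φ(3)) = (3,4) ∈ E(G2) ✓
  (2,5) → (φ(2),φ(5)) = (0,4) ∈ E(G2) ✓
  (2,7) → (φ(2),φ(7)) = (4,5) ∈ E(G2) ✓
  (3,5) → (φ(3),φ(5)) = (0,3) ∈ E(G2) ✓
  (3,6) → (φ(3),φ(6)) = (2,3) ∈ E(G2) ✓
  (4,6) → (φ(4),φ(6)) = (1,2) ∈ E(G2) ✓
  (4,7) → (φ(4),φ(7)) = (1,5) ∈ E(G2) ✓
  (6,7) → (φ(6),φ(7)) = (2,5) ∈ E(G2) ✓
All 13 edges of G1 map to edges of G2, and |E(G1)| = |E(G2)| = 13, so φ is a bijection on edges as well as vertices. Hence G1 ≅ G2.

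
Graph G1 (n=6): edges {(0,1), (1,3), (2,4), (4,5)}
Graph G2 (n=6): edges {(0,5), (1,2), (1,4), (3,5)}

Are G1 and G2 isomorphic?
Yes, isomorphic

The graphs are isomorphic.
One valid mapping φ: V(G1) → V(G2): 0→0, 1→5, 2→2, 3→3, 4→1, 5→4

Verify φ preserves adjacency — for each edge of G1, its image is an edge of G2:
  (0,1) → (φ(0),φ(1)) = (0,5) ∈ E(G2) ✓
  (1,3) → (φ(1),φ(3)) = (3,5) ∈ E(G2) ✓
  (2,4) → (φ(2),φ(4)) = (1,2) ∈ E(G2) ✓
  (4,5) → (φ(4),φ(5)) = (1,4) ∈ E(G2) ✓
All 4 edges of G1 map to edges of G2, and |E(G1)| = |E(G2)| = 4, so φ is a bijection on edges as well as vertices. Hence G1 ≅ G2.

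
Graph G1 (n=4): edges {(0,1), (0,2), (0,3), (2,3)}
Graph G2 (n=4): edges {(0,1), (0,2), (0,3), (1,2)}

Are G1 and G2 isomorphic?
Yes, isomorphic

The graphs are isomorphic.
One valid mapping φ: V(G1) → V(G2): 0→0, 1→3, 2→2, 3→1

Verify φ preserves adjacency — for each edge of G1, its image is an edge of G2:
  (0,1) → (φ(0),φ(1)) = (0,3) ∈ E(G2) ✓
  (0,2) → (φ(0),φ(2)) = (0,2) ∈ E(G2) ✓
  (0,3) → (φ(0),φ(3)) = (0,1) ∈ E(G2) ✓
  (2,3) → (φ(2),φ(3)) = (1,2) ∈ E(G2) ✓
All 4 edges of G1 map to edges of G2, and |E(G1)| = |E(G2)| = 4, so φ is a bijection on edges as well as vertices. Hence G1 ≅ G2.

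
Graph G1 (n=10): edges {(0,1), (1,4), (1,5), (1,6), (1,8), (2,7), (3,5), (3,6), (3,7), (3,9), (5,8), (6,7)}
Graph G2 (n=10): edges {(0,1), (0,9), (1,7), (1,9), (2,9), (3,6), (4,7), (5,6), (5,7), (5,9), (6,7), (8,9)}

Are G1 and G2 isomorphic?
Yes, isomorphic

The graphs are isomorphic.
One valid mapping φ: V(G1) → V(G2): 0→2, 1→9, 2→3, 3→7, 4→8, 5→1, 6→5, 7→6, 8→0, 9→4

Verify φ preserves adjacency — for each edge of G1, its image is an edge of G2:
  (0,1) → (φ(0),φ(1)) = (2,9) ∈ E(G2) ✓
  (1,4) → (φ(1),φ(4)) = (8,9) ∈ E(G2) ✓
  (1,5) → (φ(1),φ(5)) = (1,9) ∈ E(G2) ✓
  (1,6) → (φ(1),φ(6)) = (5,9) ∈ E(G2) ✓
  (1,8) → (φ(1),φ(8)) = (0,9) ∈ E(G2) ✓
  (2,7) → (φ(2),φ(7)) = (3,6) ∈ E(G2) ✓
  (3,5) → (φ(3),φ(5)) = (1,7) ∈ E(G2) ✓
  (3,6) → (φ(3),φ(6)) = (5,7) ∈ E(G2) ✓
  (3,7) → (φ(3),φ(7)) = (6,7) ∈ E(G2) ✓
  (3,9) → (φ(3),φ(9)) = (4,7) ∈ E(G2) ✓
  (5,8) → (φ(5),φ(8)) = (0,1) ∈ E(G2) ✓
  (6,7) → (φ(6),φ(7)) = (5,6) ∈ E(G2) ✓
All 12 edges of G1 map to edges of G2, and |E(G1)| = |E(G2)| = 12, so φ is a bijection on edges as well as vertices. Hence G1 ≅ G2.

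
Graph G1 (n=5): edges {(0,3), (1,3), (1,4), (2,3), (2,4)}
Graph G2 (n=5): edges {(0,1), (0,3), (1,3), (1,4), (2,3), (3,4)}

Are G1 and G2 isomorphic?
No, not isomorphic

The graphs are NOT isomorphic.

Degrees in G1: deg(0)=1, deg(1)=2, deg(2)=2, deg(3)=3, deg(4)=2.
Sorted degree sequence of G1: [3, 2, 2, 2, 1].
Degrees in G2: deg(0)=2, deg(1)=3, deg(2)=1, deg(3)=4, deg(4)=2.
Sorted degree sequence of G2: [4, 3, 2, 2, 1].
The (sorted) degree sequence is an isomorphism invariant, so since G1 and G2 have different degree sequences they cannot be isomorphic.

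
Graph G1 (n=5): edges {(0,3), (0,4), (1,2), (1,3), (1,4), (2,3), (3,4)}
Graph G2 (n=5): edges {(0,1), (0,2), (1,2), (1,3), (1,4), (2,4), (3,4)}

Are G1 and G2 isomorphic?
Yes, isomorphic

The graphs are isomorphic.
One valid mapping φ: V(G1) → V(G2): 0→0, 1→4, 2→3, 3→1, 4→2

Verify φ preserves adjacency — for each edge of G1, its image is an edge of G2:
  (0,3) → (φ(0),φ(3)) = (0,1) ∈ E(G2) ✓
  (0,4) → (φ(0),φ(4)) = (0,2) ∈ E(G2) ✓
  (1,2) → (φ(1),φ(2)) = (3,4) ∈ E(G2) ✓
  (1,3) → (φ(1),φ(3)) = (1,4) ∈ E(G2) ✓
  (1,4) → (φ(1),φ(4)) = (2,4) ∈ E(G2) ✓
  (2,3) → (φ(2),φ(3)) = (1,3) ∈ E(G2) ✓
  (3,4) → (φ(3),φ(4)) = (1,2) ∈ E(G2) ✓
All 7 edges of G1 map to edges of G2, and |E(G1)| = |E(G2)| = 7, so φ is a bijection on edges as well as vertices. Hence G1 ≅ G2.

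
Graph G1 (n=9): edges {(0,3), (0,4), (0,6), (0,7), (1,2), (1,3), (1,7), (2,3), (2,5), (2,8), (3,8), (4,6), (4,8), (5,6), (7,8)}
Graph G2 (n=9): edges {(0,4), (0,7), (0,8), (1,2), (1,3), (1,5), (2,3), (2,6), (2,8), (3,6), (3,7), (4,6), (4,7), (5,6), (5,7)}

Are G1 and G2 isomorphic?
Yes, isomorphic

The graphs are isomorphic.
One valid mapping φ: V(G1) → V(G2): 0→7, 1→1, 2→2, 3→3, 4→4, 5→8, 6→0, 7→5, 8→6

Verify φ preserves adjacency — for each edge of G1, its image is an edge of G2:
  (0,3) → (φ(0),φ(3)) = (3,7) ∈ E(G2) ✓
  (0,4) → (φ(0),φ(4)) = (4,7) ∈ E(G2) ✓
  (0,6) → (φ(0),φ(6)) = (0,7) ∈ E(G2) ✓
  (0,7) → (φ(0),φ(7)) = (5,7) ∈ E(G2) ✓
  (1,2) → (φ(1),φ(2)) = (1,2) ∈ E(G2) ✓
  (1,3) → (φ(1),φ(3)) = (1,3) ∈ E(G2) ✓
  (1,7) → (φ(1),φ(7)) = (1,5) ∈ E(G2) ✓
  (2,3) → (φ(2),φ(3)) = (2,3) ∈ E(G2) ✓
  (2,5) → (φ(2),φ(5)) = (2,8) ∈ E(G2) ✓
  (2,8) → (φ(2),φ(8)) = (2,6) ∈ E(G2) ✓
  (3,8) → (φ(3),φ(8)) = (3,6) ∈ E(G2) ✓
  (4,6) → (φ(4),φ(6)) = (0,4) ∈ E(G2) ✓
  (4,8) → (φ(4),φ(8)) = (4,6) ∈ E(G2) ✓
  (5,6) → (φ(5),φ(6)) = (0,8) ∈ E(G2) ✓
  (7,8) → (φ(7),φ(8)) = (5,6) ∈ E(G2) ✓
All 15 edges of G1 map to edges of G2, and |E(G1)| = |E(G2)| = 15, so φ is a bijection on edges as well as vertices. Hence G1 ≅ G2.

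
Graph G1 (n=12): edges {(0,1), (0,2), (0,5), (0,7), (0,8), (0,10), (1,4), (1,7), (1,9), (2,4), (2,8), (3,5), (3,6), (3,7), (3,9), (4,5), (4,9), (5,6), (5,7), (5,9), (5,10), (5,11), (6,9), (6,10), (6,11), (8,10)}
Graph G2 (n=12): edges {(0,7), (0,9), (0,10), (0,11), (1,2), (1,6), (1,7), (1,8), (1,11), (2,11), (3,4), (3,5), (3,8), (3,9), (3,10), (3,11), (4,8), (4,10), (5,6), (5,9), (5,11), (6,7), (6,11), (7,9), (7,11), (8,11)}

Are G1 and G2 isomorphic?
Yes, isomorphic

The graphs are isomorphic.
One valid mapping φ: V(G1) → V(G2): 0→3, 1→9, 2→10, 3→6, 4→0, 5→11, 6→1, 7→5, 8→4, 9→7, 10→8, 11→2

Verify φ preserves adjacency — for each edge of G1, its image is an edge of G2:
  (0,1) → (φ(0),φ(1)) = (3,9) ∈ E(G2) ✓
  (0,2) → (φ(0),φ(2)) = (3,10) ∈ E(G2) ✓
  (0,5) → (φ(0),φ(5)) = (3,11) ∈ E(G2) ✓
  (0,7) → (φ(0),φ(7)) = (3,5) ∈ E(G2) ✓
  (0,8) → (φ(0),φ(8)) = (3,4) ∈ E(G2) ✓
  (0,10) → (φ(0),φ(10)) = (3,8) ∈ E(G2) ✓
  (1,4) → (φ(1),φ(4)) = (0,9) ∈ E(G2) ✓
  (1,7) → (φ(1),φ(7)) = (5,9) ∈ E(G2) ✓
  (1,9) → (φ(1),φ(9)) = (7,9) ∈ E(G2) ✓
  (2,4) → (φ(2),φ(4)) = (0,10) ∈ E(G2) ✓
  (2,8) → (φ(2),φ(8)) = (4,10) ∈ E(G2) ✓
  (3,5) → (φ(3),φ(5)) = (6,11) ∈ E(G2) ✓
  (3,6) → (φ(3),φ(6)) = (1,6) ∈ E(G2) ✓
  (3,7) → (φ(3),φ(7)) = (5,6) ∈ E(G2) ✓
  (3,9) → (φ(3),φ(9)) = (6,7) ∈ E(G2) ✓
  (4,5) → (φ(4),φ(5)) = (0,11) ∈ E(G2) ✓
  (4,9) → (φ(4),φ(9)) = (0,7) ∈ E(G2) ✓
  (5,6) → (φ(5),φ(6)) = (1,11) ∈ E(G2) ✓
  (5,7) → (φ(5),φ(7)) = (5,11) ∈ E(G2) ✓
  (5,9) → (φ(5),φ(9)) = (7,11) ∈ E(G2) ✓
  (5,10) → (φ(5),φ(10)) = (8,11) ∈ E(G2) ✓
  (5,11) → (φ(5),φ(11)) = (2,11) ∈ E(G2) ✓
  (6,9) → (φ(6),φ(9)) = (1,7) ∈ E(G2) ✓
  (6,10) → (φ(6),φ(10)) = (1,8) ∈ E(G2) ✓
  (6,11) → (φ(6),φ(11)) = (1,2) ∈ E(G2) ✓
  (8,10) → (φ(8),φ(10)) = (4,8) ∈ E(G2) ✓
All 26 edges of G1 map to edges of G2, and |E(G1)| = |E(G2)| = 26, so φ is a bijection on edges as well as vertices. Hence G1 ≅ G2.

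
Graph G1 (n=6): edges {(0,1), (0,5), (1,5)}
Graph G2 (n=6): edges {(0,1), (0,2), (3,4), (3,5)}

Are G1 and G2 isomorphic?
No, not isomorphic

The graphs are NOT isomorphic.

Counting triangles (3-cliques): G1 has 1, G2 has 0.
Triangle count is an isomorphism invariant, so differing triangle counts rule out isomorphism.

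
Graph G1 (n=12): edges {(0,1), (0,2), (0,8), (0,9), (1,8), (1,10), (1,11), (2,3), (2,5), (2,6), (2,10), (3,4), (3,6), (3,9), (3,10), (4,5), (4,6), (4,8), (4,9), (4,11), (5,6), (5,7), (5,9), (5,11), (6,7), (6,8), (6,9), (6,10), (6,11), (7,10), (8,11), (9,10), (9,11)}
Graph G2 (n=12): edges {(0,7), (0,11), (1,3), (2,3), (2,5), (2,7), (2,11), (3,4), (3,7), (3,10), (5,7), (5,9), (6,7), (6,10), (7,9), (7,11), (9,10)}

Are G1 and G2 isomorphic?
No, not isomorphic

The graphs are NOT isomorphic.

Connected components of G1: 1 component(s) with vertex sets [[0, 1, 2, 3, 4, 5, 6, 7, 8, 9, 10, 11]], sizes [12].
Connected components of G2: 2 component(s) with vertex sets [[8], [0, 1, 2, 3, 4, 5, 6, 7, 9, 10, 11]], sizes [1, 11].
The number of connected components (and the multiset of component sizes) is an isomorphism invariant — an isomorphism maps each component of G1 bijectively onto a component of G2. Since G1 has 1 component(s) and G2 has 2, they cannot be isomorphic.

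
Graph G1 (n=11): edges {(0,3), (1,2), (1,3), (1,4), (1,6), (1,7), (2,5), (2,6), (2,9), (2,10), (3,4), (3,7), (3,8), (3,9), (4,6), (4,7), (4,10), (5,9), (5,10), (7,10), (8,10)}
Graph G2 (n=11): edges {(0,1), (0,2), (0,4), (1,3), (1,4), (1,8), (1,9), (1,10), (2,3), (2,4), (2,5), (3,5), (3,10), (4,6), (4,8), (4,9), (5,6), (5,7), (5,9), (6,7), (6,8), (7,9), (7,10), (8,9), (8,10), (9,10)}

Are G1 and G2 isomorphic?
No, not isomorphic

The graphs are NOT isomorphic.

Counting triangles (3-cliques): G1 has 9, G2 has 15.
Triangle count is an isomorphism invariant, so differing triangle counts rule out isomorphism.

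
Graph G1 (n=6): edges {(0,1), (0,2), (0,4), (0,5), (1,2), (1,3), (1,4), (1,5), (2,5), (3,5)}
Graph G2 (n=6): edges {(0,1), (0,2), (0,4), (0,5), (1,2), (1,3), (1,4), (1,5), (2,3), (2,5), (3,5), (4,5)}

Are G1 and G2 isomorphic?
No, not isomorphic

The graphs are NOT isomorphic.

Counting edges: G1 has 10 edge(s); G2 has 12 edge(s).
Edge count is an isomorphism invariant (a bijection on vertices induces a bijection on edges), so differing edge counts rule out isomorphism.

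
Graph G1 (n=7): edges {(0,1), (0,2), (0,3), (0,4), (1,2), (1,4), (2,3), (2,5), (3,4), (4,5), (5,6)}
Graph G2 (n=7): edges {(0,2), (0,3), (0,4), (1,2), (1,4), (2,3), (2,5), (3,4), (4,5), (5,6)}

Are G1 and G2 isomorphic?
No, not isomorphic

The graphs are NOT isomorphic.

Counting edges: G1 has 11 edge(s); G2 has 10 edge(s).
Edge count is an isomorphism invariant (a bijection on vertices induces a bijection on edges), so differing edge counts rule out isomorphism.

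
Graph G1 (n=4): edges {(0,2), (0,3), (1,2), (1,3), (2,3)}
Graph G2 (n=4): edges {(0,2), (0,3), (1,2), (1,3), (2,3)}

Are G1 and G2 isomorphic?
Yes, isomorphic

The graphs are isomorphic.
One valid mapping φ: V(G1) → V(G2): 0→1, 1→0, 2→3, 3→2

Verify φ preserves adjacency — for each edge of G1, its image is an edge of G2:
  (0,2) → (φ(0),φ(2)) = (1,3) ∈ E(G2) ✓
  (0,3) → (φ(0),φ(3)) = (1,2) ∈ E(G2) ✓
  (1,2) → (φ(1),φ(2)) = (0,3) ∈ E(G2) ✓
  (1,3) → (φ(1),φ(3)) = (0,2) ∈ E(G2) ✓
  (2,3) → (φ(2),φ(3)) = (2,3) ∈ E(G2) ✓
All 5 edges of G1 map to edges of G2, and |E(G1)| = |E(G2)| = 5, so φ is a bijection on edges as well as vertices. Hence G1 ≅ G2.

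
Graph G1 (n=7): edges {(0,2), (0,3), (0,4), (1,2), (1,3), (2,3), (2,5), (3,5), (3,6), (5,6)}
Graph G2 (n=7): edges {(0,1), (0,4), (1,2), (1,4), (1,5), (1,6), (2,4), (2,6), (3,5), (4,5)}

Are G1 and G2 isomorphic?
Yes, isomorphic

The graphs are isomorphic.
One valid mapping φ: V(G1) → V(G2): 0→5, 1→0, 2→4, 3→1, 4→3, 5→2, 6→6

Verify φ preserves adjacency — for each edge of G1, its image is an edge of G2:
  (0,2) → (φ(0),φ(2)) = (4,5) ∈ E(G2) ✓
  (0,3) → (φ(0),φ(3)) = (1,5) ∈ E(G2) ✓
  (0,4) → (φ(0),φ(4)) = (3,5) ∈ E(G2) ✓
  (1,2) → (φ(1),φ(2)) = (0,4) ∈ E(G2) ✓
  (1,3) → (φ(1),φ(3)) = (0,1) ∈ E(G2) ✓
  (2,3) → (φ(2),φ(3)) = (1,4) ∈ E(G2) ✓
  (2,5) → (φ(2),φ(5)) = (2,4) ∈ E(G2) ✓
  (3,5) → (φ(3),φ(5)) = (1,2) ∈ E(G2) ✓
  (3,6) → (φ(3),φ(6)) = (1,6) ∈ E(G2) ✓
  (5,6) → (φ(5),φ(6)) = (2,6) ∈ E(G2) ✓
All 10 edges of G1 map to edges of G2, and |E(G1)| = |E(G2)| = 10, so φ is a bijection on edges as well as vertices. Hence G1 ≅ G2.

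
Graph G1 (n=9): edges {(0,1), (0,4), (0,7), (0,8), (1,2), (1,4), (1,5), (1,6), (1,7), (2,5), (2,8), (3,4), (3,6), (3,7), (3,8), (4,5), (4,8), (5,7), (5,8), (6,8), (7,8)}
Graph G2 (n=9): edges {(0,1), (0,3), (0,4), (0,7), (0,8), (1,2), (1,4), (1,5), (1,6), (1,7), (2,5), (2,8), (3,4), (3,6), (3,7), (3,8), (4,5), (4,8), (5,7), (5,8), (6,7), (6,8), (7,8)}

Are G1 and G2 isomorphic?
No, not isomorphic

The graphs are NOT isomorphic.

Counting edges: G1 has 21 edge(s); G2 has 23 edge(s).
Edge count is an isomorphism invariant (a bijection on vertices induces a bijection on edges), so differing edge counts rule out isomorphism.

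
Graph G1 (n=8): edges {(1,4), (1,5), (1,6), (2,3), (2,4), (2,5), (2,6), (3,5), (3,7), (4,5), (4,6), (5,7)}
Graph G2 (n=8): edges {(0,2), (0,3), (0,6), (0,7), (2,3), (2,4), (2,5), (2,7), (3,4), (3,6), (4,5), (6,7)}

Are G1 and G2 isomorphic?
Yes, isomorphic

The graphs are isomorphic.
One valid mapping φ: V(G1) → V(G2): 0→1, 1→7, 2→3, 3→4, 4→0, 5→2, 6→6, 7→5

Verify φ preserves adjacency — for each edge of G1, its image is an edge of G2:
  (1,4) → (φ(1),φ(4)) = (0,7) ∈ E(G2) ✓
  (1,5) → (φ(1),φ(5)) = (2,7) ∈ E(G2) ✓
  (1,6) → (φ(1),φ(6)) = (6,7) ∈ E(G2) ✓
  (2,3) → (φ(2),φ(3)) = (3,4) ∈ E(G2) ✓
  (2,4) → (φ(2),φ(4)) = (0,3) ∈ E(G2) ✓
  (2,5) → (φ(2),φ(5)) = (2,3) ∈ E(G2) ✓
  (2,6) → (φ(2),φ(6)) = (3,6) ∈ E(G2) ✓
  (3,5) → (φ(3),φ(5)) = (2,4) ∈ E(G2) ✓
  (3,7) → (φ(3),φ(7)) = (4,5) ∈ E(G2) ✓
  (4,5) → (φ(4),φ(5)) = (0,2) ∈ E(G2) ✓
  (4,6) → (φ(4),φ(6)) = (0,6) ∈ E(G2) ✓
  (5,7) → (φ(5),φ(7)) = (2,5) ∈ E(G2) ✓
All 12 edges of G1 map to edges of G2, and |E(G1)| = |E(G2)| = 12, so φ is a bijection on edges as well as vertices. Hence G1 ≅ G2.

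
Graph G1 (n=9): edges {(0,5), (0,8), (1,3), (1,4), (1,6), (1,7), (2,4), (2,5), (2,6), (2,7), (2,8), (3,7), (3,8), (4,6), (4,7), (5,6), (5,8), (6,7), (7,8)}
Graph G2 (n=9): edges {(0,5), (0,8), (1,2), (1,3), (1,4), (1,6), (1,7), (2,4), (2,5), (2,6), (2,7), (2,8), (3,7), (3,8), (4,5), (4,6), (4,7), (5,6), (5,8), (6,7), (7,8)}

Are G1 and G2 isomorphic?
No, not isomorphic

The graphs are NOT isomorphic.

Counting edges: G1 has 19 edge(s); G2 has 21 edge(s).
Edge count is an isomorphism invariant (a bijection on vertices induces a bijection on edges), so differing edge counts rule out isomorphism.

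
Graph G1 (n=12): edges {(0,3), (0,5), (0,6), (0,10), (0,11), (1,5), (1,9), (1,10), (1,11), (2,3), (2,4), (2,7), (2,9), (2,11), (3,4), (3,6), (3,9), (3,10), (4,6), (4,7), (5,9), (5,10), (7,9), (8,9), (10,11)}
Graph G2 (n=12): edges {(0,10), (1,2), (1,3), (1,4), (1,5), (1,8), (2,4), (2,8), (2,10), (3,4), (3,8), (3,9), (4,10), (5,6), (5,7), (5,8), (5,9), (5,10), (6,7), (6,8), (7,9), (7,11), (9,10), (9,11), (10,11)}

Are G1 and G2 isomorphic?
Yes, isomorphic

The graphs are isomorphic.
One valid mapping φ: V(G1) → V(G2): 0→8, 1→4, 2→9, 3→5, 4→7, 5→2, 6→6, 7→11, 8→0, 9→10, 10→1, 11→3

Verify φ preserves adjacency — for each edge of G1, its image is an edge of G2:
  (0,3) → (φ(0),φ(3)) = (5,8) ∈ E(G2) ✓
  (0,5) → (φ(0),φ(5)) = (2,8) ∈ E(G2) ✓
  (0,6) → (φ(0),φ(6)) = (6,8) ∈ E(G2) ✓
  (0,10) → (φ(0),φ(10)) = (1,8) ∈ E(G2) ✓
  (0,11) → (φ(0),φ(11)) = (3,8) ∈ E(G2) ✓
  (1,5) → (φ(1),φ(5)) = (2,4) ∈ E(G2) ✓
  (1,9) → (φ(1),φ(9)) = (4,10) ∈ E(G2) ✓
  (1,10) → (φ(1),φ(10)) = (1,4) ∈ E(G2) ✓
  (1,11) → (φ(1),φ(11)) = (3,4) ∈ E(G2) ✓
  (2,3) → (φ(2),φ(3)) = (5,9) ∈ E(G2) ✓
  (2,4) → (φ(2),φ(4)) = (7,9) ∈ E(G2) ✓
  (2,7) → (φ(2),φ(7)) = (9,11) ∈ E(G2) ✓
  (2,9) → (φ(2),φ(9)) = (9,10) ∈ E(G2) ✓
  (2,11) → (φ(2),φ(11)) = (3,9) ∈ E(G2) ✓
  (3,4) → (φ(3),φ(4)) = (5,7) ∈ E(G2) ✓
  (3,6) → (φ(3),φ(6)) = (5,6) ∈ E(G2) ✓
  (3,9) → (φ(3),φ(9)) = (5,10) ∈ E(G2) ✓
  (3,10) → (φ(3),φ(10)) = (1,5) ∈ E(G2) ✓
  (4,6) → (φ(4),φ(6)) = (6,7) ∈ E(G2) ✓
  (4,7) → (φ(4),φ(7)) = (7,11) ∈ E(G2) ✓
  (5,9) → (φ(5),φ(9)) = (2,10) ∈ E(G2) ✓
  (5,10) → (φ(5),φ(10)) = (1,2) ∈ E(G2) ✓
  (7,9) → (φ(7),φ(9)) = (10,11) ∈ E(G2) ✓
  (8,9) → (φ(8),φ(9)) = (0,10) ∈ E(G2) ✓
  (10,11) → (φ(10),φ(11)) = (1,3) ∈ E(G2) ✓
All 25 edges of G1 map to edges of G2, and |E(G1)| = |E(G2)| = 25, so φ is a bijection on edges as well as vertices. Hence G1 ≅ G2.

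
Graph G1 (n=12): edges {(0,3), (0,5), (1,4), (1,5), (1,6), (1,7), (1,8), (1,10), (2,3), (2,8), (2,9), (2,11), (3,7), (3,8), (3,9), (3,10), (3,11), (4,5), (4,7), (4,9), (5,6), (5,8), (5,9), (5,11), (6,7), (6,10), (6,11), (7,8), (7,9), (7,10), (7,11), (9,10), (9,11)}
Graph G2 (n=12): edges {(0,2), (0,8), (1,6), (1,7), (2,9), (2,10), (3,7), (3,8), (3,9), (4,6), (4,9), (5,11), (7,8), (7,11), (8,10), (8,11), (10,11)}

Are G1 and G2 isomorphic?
No, not isomorphic

The graphs are NOT isomorphic.

Degrees in G1: deg(0)=2, deg(1)=6, deg(2)=4, deg(3)=7, deg(4)=4, deg(5)=7, deg(6)=5, deg(7)=8, deg(8)=5, deg(9)=7, deg(10)=5, deg(11)=6.
Sorted degree sequence of G1: [8, 7, 7, 7, 6, 6, 5, 5, 5, 4, 4, 2].
Degrees in G2: deg(0)=2, deg(1)=2, deg(2)=3, deg(3)=3, deg(4)=2, deg(5)=1, deg(6)=2, deg(7)=4, deg(8)=5, deg(9)=3, deg(10)=3, deg(11)=4.
Sorted degree sequence of G2: [5, 4, 4, 3, 3, 3, 3, 2, 2, 2, 2, 1].
The (sorted) degree sequence is an isomorphism invariant, so since G1 and G2 have different degree sequences they cannot be isomorphic.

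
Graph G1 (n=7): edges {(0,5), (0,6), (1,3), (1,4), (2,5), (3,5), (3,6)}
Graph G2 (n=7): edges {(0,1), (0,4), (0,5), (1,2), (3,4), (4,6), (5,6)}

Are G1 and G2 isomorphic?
Yes, isomorphic

The graphs are isomorphic.
One valid mapping φ: V(G1) → V(G2): 0→6, 1→1, 2→3, 3→0, 4→2, 5→4, 6→5

Verify φ preserves adjacency — for each edge of G1, its image is an edge of G2:
  (0,5) → (φ(0),φ(5)) = (4,6) ∈ E(G2) ✓
  (0,6) → (φ(0),φ(6)) = (5,6) ∈ E(G2) ✓
  (1,3) → (φ(1),φ(3)) = (0,1) ∈ E(G2) ✓
  (1,4) → (φ(1),φ(4)) = (1,2) ∈ E(G2) ✓
  (2,5) → (φ(2),φ(5)) = (3,4) ∈ E(G2) ✓
  (3,5) → (φ(3),φ(5)) = (0,4) ∈ E(G2) ✓
  (3,6) → (φ(3),φ(6)) = (0,5) ∈ E(G2) ✓
All 7 edges of G1 map to edges of G2, and |E(G1)| = |E(G2)| = 7, so φ is a bijection on edges as well as vertices. Hence G1 ≅ G2.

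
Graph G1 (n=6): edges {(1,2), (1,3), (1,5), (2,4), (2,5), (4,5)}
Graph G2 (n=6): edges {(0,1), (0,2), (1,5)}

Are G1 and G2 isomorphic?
No, not isomorphic

The graphs are NOT isomorphic.

Degrees in G1: deg(0)=0, deg(1)=3, deg(2)=3, deg(3)=1, deg(4)=2, deg(5)=3.
Sorted degree sequence of G1: [3, 3, 3, 2, 1, 0].
Degrees in G2: deg(0)=2, deg(1)=2, deg(2)=1, deg(3)=0, deg(4)=0, deg(5)=1.
Sorted degree sequence of G2: [2, 2, 1, 1, 0, 0].
The (sorted) degree sequence is an isomorphism invariant, so since G1 and G2 have different degree sequences they cannot be isomorphic.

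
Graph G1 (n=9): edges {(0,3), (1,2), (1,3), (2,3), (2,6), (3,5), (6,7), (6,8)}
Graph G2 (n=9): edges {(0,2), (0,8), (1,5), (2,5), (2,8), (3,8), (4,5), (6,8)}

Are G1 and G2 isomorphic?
Yes, isomorphic

The graphs are isomorphic.
One valid mapping φ: V(G1) → V(G2): 0→6, 1→0, 2→2, 3→8, 4→7, 5→3, 6→5, 7→1, 8→4

Verify φ preserves adjacency — for each edge of G1, its image is an edge of G2:
  (0,3) → (φ(0),φ(3)) = (6,8) ∈ E(G2) ✓
  (1,2) → (φ(1),φ(2)) = (0,2) ∈ E(G2) ✓
  (1,3) → (φ(1),φ(3)) = (0,8) ∈ E(G2) ✓
  (2,3) → (φ(2),φ(3)) = (2,8) ∈ E(G2) ✓
  (2,6) → (φ(2),φ(6)) = (2,5) ∈ E(G2) ✓
  (3,5) → (φ(3),φ(5)) = (3,8) ∈ E(G2) ✓
  (6,7) → (φ(6),φ(7)) = (1,5) ∈ E(G2) ✓
  (6,8) → (φ(6),φ(8)) = (4,5) ∈ E(G2) ✓
All 8 edges of G1 map to edges of G2, and |E(G1)| = |E(G2)| = 8, so φ is a bijection on edges as well as vertices. Hence G1 ≅ G2.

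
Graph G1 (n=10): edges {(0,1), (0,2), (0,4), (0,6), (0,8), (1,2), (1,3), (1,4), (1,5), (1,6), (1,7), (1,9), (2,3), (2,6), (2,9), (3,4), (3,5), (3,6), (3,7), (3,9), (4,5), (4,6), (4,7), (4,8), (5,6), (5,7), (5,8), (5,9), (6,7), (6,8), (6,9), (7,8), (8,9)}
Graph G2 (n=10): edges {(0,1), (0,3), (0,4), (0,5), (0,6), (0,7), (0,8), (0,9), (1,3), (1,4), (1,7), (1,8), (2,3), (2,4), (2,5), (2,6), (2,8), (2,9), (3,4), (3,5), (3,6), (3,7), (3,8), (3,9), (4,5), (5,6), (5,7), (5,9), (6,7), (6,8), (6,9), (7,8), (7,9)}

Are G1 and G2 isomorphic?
Yes, isomorphic

The graphs are isomorphic.
One valid mapping φ: V(G1) → V(G2): 0→4, 1→0, 2→1, 3→7, 4→5, 5→6, 6→3, 7→9, 8→2, 9→8

Verify φ preserves adjacency — for each edge of G1, its image is an edge of G2:
  (0,1) → (φ(0),φ(1)) = (0,4) ∈ E(G2) ✓
  (0,2) → (φ(0),φ(2)) = (1,4) ∈ E(G2) ✓
  (0,4) → (φ(0),φ(4)) = (4,5) ∈ E(G2) ✓
  (0,6) → (φ(0),φ(6)) = (3,4) ∈ E(G2) ✓
  (0,8) → (φ(0),φ(8)) = (2,4) ∈ E(G2) ✓
  (1,2) → (φ(1),φ(2)) = (0,1) ∈ E(G2) ✓
  (1,3) → (φ(1),φ(3)) = (0,7) ∈ E(G2) ✓
  (1,4) → (φ(1),φ(4)) = (0,5) ∈ E(G2) ✓
  (1,5) → (φ(1),φ(5)) = (0,6) ∈ E(G2) ✓
  (1,6) → (φ(1),φ(6)) = (0,3) ∈ E(G2) ✓
  (1,7) → (φ(1),φ(7)) = (0,9) ∈ E(G2) ✓
  (1,9) → (φ(1),φ(9)) = (0,8) ∈ E(G2) ✓
  (2,3) → (φ(2),φ(3)) = (1,7) ∈ E(G2) ✓
  (2,6) → (φ(2),φ(6)) = (1,3) ∈ E(G2) ✓
  (2,9) → (φ(2),φ(9)) = (1,8) ∈ E(G2) ✓
  (3,4) → (φ(3),φ(4)) = (5,7) ∈ E(G2) ✓
  (3,5) → (φ(3),φ(5)) = (6,7) ∈ E(G2) ✓
  (3,6) → (φ(3),φ(6)) = (3,7) ∈ E(G2) ✓
  (3,7) → (φ(3),φ(7)) = (7,9) ∈ E(G2) ✓
  (3,9) → (φ(3),φ(9)) = (7,8) ∈ E(G2) ✓
  (4,5) → (φ(4),φ(5)) = (5,6) ∈ E(G2) ✓
  (4,6) → (φ(4),φ(6)) = (3,5) ∈ E(G2) ✓
  (4,7) → (φ(4),φ(7)) = (5,9) ∈ E(G2) ✓
  (4,8) → (φ(4),φ(8)) = (2,5) ∈ E(G2) ✓
  (5,6) → (φ(5),φ(6)) = (3,6) ∈ E(G2) ✓
  (5,7) → (φ(5),φ(7)) = (6,9) ∈ E(G2) ✓
  (5,8) → (φ(5),φ(8)) = (2,6) ∈ E(G2) ✓
  (5,9) → (φ(5),φ(9)) = (6,8) ∈ E(G2) ✓
  (6,7) → (φ(6),φ(7)) = (3,9) ∈ E(G2) ✓
  (6,8) → (φ(6),φ(8)) = (2,3) ∈ E(G2) ✓
  (6,9) → (φ(6),φ(9)) = (3,8) ∈ E(G2) ✓
  (7,8) → (φ(7),φ(8)) = (2,9) ∈ E(G2) ✓
  (8,9) → (φ(8),φ(9)) = (2,8) ∈ E(G2) ✓
All 33 edges of G1 map to edges of G2, and |E(G1)| = |E(G2)| = 33, so φ is a bijection on edges as well as vertices. Hence G1 ≅ G2.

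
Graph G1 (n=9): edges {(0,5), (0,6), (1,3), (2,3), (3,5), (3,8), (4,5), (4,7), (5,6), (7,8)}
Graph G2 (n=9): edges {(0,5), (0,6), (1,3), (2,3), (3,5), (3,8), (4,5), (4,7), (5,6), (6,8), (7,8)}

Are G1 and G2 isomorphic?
No, not isomorphic

The graphs are NOT isomorphic.

Counting edges: G1 has 10 edge(s); G2 has 11 edge(s).
Edge count is an isomorphism invariant (a bijection on vertices induces a bijection on edges), so differing edge counts rule out isomorphism.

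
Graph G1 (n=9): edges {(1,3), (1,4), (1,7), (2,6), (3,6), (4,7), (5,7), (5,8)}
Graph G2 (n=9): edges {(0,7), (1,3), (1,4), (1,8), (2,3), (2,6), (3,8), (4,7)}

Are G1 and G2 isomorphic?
Yes, isomorphic

The graphs are isomorphic.
One valid mapping φ: V(G1) → V(G2): 0→5, 1→1, 2→0, 3→4, 4→8, 5→2, 6→7, 7→3, 8→6

Verify φ preserves adjacency — for each edge of G1, its image is an edge of G2:
  (1,3) → (φ(1),φ(3)) = (1,4) ∈ E(G2) ✓
  (1,4) → (φ(1),φ(4)) = (1,8) ∈ E(G2) ✓
  (1,7) → (φ(1),φ(7)) = (1,3) ∈ E(G2) ✓
  (2,6) → (φ(2),φ(6)) = (0,7) ∈ E(G2) ✓
  (3,6) → (φ(3),φ(6)) = (4,7) ∈ E(G2) ✓
  (4,7) → (φ(4),φ(7)) = (3,8) ∈ E(G2) ✓
  (5,7) → (φ(5),φ(7)) = (2,3) ∈ E(G2) ✓
  (5,8) → (φ(5),φ(8)) = (2,6) ∈ E(G2) ✓
All 8 edges of G1 map to edges of G2, and |E(G1)| = |E(G2)| = 8, so φ is a bijection on edges as well as vertices. Hence G1 ≅ G2.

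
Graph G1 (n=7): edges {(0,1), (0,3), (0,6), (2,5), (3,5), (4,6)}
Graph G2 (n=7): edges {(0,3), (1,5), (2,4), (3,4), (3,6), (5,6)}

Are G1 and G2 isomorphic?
Yes, isomorphic

The graphs are isomorphic.
One valid mapping φ: V(G1) → V(G2): 0→3, 1→0, 2→1, 3→6, 4→2, 5→5, 6→4

Verify φ preserves adjacency — for each edge of G1, its image is an edge of G2:
  (0,1) → (φ(0),φ(1)) = (0,3) ∈ E(G2) ✓
  (0,3) → (φ(0),φ(3)) = (3,6) ∈ E(G2) ✓
  (0,6) → (φ(0),φ(6)) = (3,4) ∈ E(G2) ✓
  (2,5) → (φ(2),φ(5)) = (1,5) ∈ E(G2) ✓
  (3,5) → (φ(3),φ(5)) = (5,6) ∈ E(G2) ✓
  (4,6) → (φ(4),φ(6)) = (2,4) ∈ E(G2) ✓
All 6 edges of G1 map to edges of G2, and |E(G1)| = |E(G2)| = 6, so φ is a bijection on edges as well as vertices. Hence G1 ≅ G2.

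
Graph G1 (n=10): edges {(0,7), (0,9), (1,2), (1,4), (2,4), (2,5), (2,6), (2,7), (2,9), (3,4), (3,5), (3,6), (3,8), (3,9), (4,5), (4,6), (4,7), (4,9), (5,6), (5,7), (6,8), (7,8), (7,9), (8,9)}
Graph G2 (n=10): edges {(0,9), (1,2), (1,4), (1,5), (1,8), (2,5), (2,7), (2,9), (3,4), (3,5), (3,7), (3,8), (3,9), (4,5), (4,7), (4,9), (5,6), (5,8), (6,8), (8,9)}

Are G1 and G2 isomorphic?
No, not isomorphic

The graphs are NOT isomorphic.

Counting triangles (3-cliques): G1 has 19, G2 has 9.
Triangle count is an isomorphism invariant, so differing triangle counts rule out isomorphism.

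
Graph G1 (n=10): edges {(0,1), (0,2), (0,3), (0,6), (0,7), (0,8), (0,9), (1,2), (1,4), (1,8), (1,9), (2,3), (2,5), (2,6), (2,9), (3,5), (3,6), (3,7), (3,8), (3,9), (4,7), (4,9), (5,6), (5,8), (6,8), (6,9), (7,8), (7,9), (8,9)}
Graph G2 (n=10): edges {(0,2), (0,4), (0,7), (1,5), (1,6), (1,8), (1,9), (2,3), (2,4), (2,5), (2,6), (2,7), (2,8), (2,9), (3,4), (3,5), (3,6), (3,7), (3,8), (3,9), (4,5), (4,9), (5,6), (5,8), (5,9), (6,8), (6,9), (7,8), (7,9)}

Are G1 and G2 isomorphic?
Yes, isomorphic

The graphs are isomorphic.
One valid mapping φ: V(G1) → V(G2): 0→3, 1→7, 2→8, 3→5, 4→0, 5→1, 6→6, 7→4, 8→9, 9→2

Verify φ preserves adjacency — for each edge of G1, its image is an edge of G2:
  (0,1) → (φ(0),φ(1)) = (3,7) ∈ E(G2) ✓
  (0,2) → (φ(0),φ(2)) = (3,8) ∈ E(G2) ✓
  (0,3) → (φ(0),φ(3)) = (3,5) ∈ E(G2) ✓
  (0,6) → (φ(0),φ(6)) = (3,6) ∈ E(G2) ✓
  (0,7) → (φ(0),φ(7)) = (3,4) ∈ E(G2) ✓
  (0,8) → (φ(0),φ(8)) = (3,9) ∈ E(G2) ✓
  (0,9) → (φ(0),φ(9)) = (2,3) ∈ E(G2) ✓
  (1,2) → (φ(1),φ(2)) = (7,8) ∈ E(G2) ✓
  (1,4) → (φ(1),φ(4)) = (0,7) ∈ E(G2) ✓
  (1,8) → (φ(1),φ(8)) = (7,9) ∈ E(G2) ✓
  (1,9) → (φ(1),φ(9)) = (2,7) ∈ E(G2) ✓
  (2,3) → (φ(2),φ(3)) = (5,8) ∈ E(G2) ✓
  (2,5) → (φ(2),φ(5)) = (1,8) ∈ E(G2) ✓
  (2,6) → (φ(2),φ(6)) = (6,8) ∈ E(G2) ✓
  (2,9) → (φ(2),φ(9)) = (2,8) ∈ E(G2) ✓
  (3,5) → (φ(3),φ(5)) = (1,5) ∈ E(G2) ✓
  (3,6) → (φ(3),φ(6)) = (5,6) ∈ E(G2) ✓
  (3,7) → (φ(3),φ(7)) = (4,5) ∈ E(G2) ✓
  (3,8) → (φ(3),φ(8)) = (5,9) ∈ E(G2) ✓
  (3,9) → (φ(3),φ(9)) = (2,5) ∈ E(G2) ✓
  (4,7) → (φ(4),φ(7)) = (0,4) ∈ E(G2) ✓
  (4,9) → (φ(4),φ(9)) = (0,2) ∈ E(G2) ✓
  (5,6) → (φ(5),φ(6)) = (1,6) ∈ E(G2) ✓
  (5,8) → (φ(5),φ(8)) = (1,9) ∈ E(G2) ✓
  (6,8) → (φ(6),φ(8)) = (6,9) ∈ E(G2) ✓
  (6,9) → (φ(6),φ(9)) = (2,6) ∈ E(G2) ✓
  (7,8) → (φ(7),φ(8)) = (4,9) ∈ E(G2) ✓
  (7,9) → (φ(7),φ(9)) = (2,4) ∈ E(G2) ✓
  (8,9) → (φ(8),φ(9)) = (2,9) ∈ E(G2) ✓
All 29 edges of G1 map to edges of G2, and |E(G1)| = |E(G2)| = 29, so φ is a bijection on edges as well as vertices. Hence G1 ≅ G2.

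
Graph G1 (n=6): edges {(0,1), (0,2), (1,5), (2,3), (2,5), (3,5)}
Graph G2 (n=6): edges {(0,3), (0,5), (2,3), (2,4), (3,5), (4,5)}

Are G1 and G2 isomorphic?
Yes, isomorphic

The graphs are isomorphic.
One valid mapping φ: V(G1) → V(G2): 0→2, 1→4, 2→3, 3→0, 4→1, 5→5

Verify φ preserves adjacency — for each edge of G1, its image is an edge of G2:
  (0,1) → (φ(0),φ(1)) = (2,4) ∈ E(G2) ✓
  (0,2) → (φ(0),φ(2)) = (2,3) ∈ E(G2) ✓
  (1,5) → (φ(1),φ(5)) = (4,5) ∈ E(G2) ✓
  (2,3) → (φ(2),φ(3)) = (0,3) ∈ E(G2) ✓
  (2,5) → (φ(2),φ(5)) = (3,5) ∈ E(G2) ✓
  (3,5) → (φ(3),φ(5)) = (0,5) ∈ E(G2) ✓
All 6 edges of G1 map to edges of G2, and |E(G1)| = |E(G2)| = 6, so φ is a bijection on edges as well as vertices. Hence G1 ≅ G2.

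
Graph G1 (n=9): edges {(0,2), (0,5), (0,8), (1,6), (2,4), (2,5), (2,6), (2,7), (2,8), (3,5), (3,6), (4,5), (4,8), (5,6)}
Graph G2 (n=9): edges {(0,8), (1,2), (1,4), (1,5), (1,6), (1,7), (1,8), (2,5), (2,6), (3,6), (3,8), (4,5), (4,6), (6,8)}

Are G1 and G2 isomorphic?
Yes, isomorphic

The graphs are isomorphic.
One valid mapping φ: V(G1) → V(G2): 0→4, 1→0, 2→1, 3→3, 4→2, 5→6, 6→8, 7→7, 8→5

Verify φ preserves adjacency — for each edge of G1, its image is an edge of G2:
  (0,2) → (φ(0),φ(2)) = (1,4) ∈ E(G2) ✓
  (0,5) → (φ(0),φ(5)) = (4,6) ∈ E(G2) ✓
  (0,8) → (φ(0),φ(8)) = (4,5) ∈ E(G2) ✓
  (1,6) → (φ(1),φ(6)) = (0,8) ∈ E(G2) ✓
  (2,4) → (φ(2),φ(4)) = (1,2) ∈ E(G2) ✓
  (2,5) → (φ(2),φ(5)) = (1,6) ∈ E(G2) ✓
  (2,6) → (φ(2),φ(6)) = (1,8) ∈ E(G2) ✓
  (2,7) → (φ(2),φ(7)) = (1,7) ∈ E(G2) ✓
  (2,8) → (φ(2),φ(8)) = (1,5) ∈ E(G2) ✓
  (3,5) → (φ(3),φ(5)) = (3,6) ∈ E(G2) ✓
  (3,6) → (φ(3),φ(6)) = (3,8) ∈ E(G2) ✓
  (4,5) → (φ(4),φ(5)) = (2,6) ∈ E(G2) ✓
  (4,8) → (φ(4),φ(8)) = (2,5) ∈ E(G2) ✓
  (5,6) → (φ(5),φ(6)) = (6,8) ∈ E(G2) ✓
All 14 edges of G1 map to edges of G2, and |E(G1)| = |E(G2)| = 14, so φ is a bijection on edges as well as vertices. Hence G1 ≅ G2.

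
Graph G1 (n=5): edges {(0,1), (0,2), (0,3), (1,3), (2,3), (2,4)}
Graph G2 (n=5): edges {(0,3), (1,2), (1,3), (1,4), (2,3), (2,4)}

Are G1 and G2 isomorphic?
Yes, isomorphic

The graphs are isomorphic.
One valid mapping φ: V(G1) → V(G2): 0→2, 1→4, 2→3, 3→1, 4→0

Verify φ preserves adjacency — for each edge of G1, its image is an edge of G2:
  (0,1) → (φ(0),φ(1)) = (2,4) ∈ E(G2) ✓
  (0,2) → (φ(0),φ(2)) = (2,3) ∈ E(G2) ✓
  (0,3) → (φ(0),φ(3)) = (1,2) ∈ E(G2) ✓
  (1,3) → (φ(1),φ(3)) = (1,4) ∈ E(G2) ✓
  (2,3) → (φ(2),φ(3)) = (1,3) ∈ E(G2) ✓
  (2,4) → (φ(2),φ(4)) = (0,3) ∈ E(G2) ✓
All 6 edges of G1 map to edges of G2, and |E(G1)| = |E(G2)| = 6, so φ is a bijection on edges as well as vertices. Hence G1 ≅ G2.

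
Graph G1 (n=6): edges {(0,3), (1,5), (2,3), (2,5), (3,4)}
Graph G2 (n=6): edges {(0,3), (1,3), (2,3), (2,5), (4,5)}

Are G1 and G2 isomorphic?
Yes, isomorphic

The graphs are isomorphic.
One valid mapping φ: V(G1) → V(G2): 0→0, 1→4, 2→2, 3→3, 4→1, 5→5

Verify φ preserves adjacency — for each edge of G1, its image is an edge of G2:
  (0,3) → (φ(0),φ(3)) = (0,3) ∈ E(G2) ✓
  (1,5) → (φ(1),φ(5)) = (4,5) ∈ E(G2) ✓
  (2,3) → (φ(2),φ(3)) = (2,3) ∈ E(G2) ✓
  (2,5) → (φ(2),φ(5)) = (2,5) ∈ E(G2) ✓
  (3,4) → (φ(3),φ(4)) = (1,3) ∈ E(G2) ✓
All 5 edges of G1 map to edges of G2, and |E(G1)| = |E(G2)| = 5, so φ is a bijection on edges as well as vertices. Hence G1 ≅ G2.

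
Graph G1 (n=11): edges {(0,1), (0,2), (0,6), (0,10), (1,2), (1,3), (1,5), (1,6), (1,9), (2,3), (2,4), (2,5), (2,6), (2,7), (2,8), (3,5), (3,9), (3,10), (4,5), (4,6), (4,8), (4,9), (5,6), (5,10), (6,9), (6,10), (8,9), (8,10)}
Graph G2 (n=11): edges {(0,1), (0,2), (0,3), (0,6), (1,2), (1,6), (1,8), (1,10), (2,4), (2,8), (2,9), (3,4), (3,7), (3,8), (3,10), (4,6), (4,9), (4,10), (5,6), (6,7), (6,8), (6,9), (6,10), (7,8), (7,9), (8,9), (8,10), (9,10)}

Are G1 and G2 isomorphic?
Yes, isomorphic

The graphs are isomorphic.
One valid mapping φ: V(G1) → V(G2): 0→7, 1→9, 2→6, 3→4, 4→1, 5→10, 6→8, 7→5, 8→0, 9→2, 10→3

Verify φ preserves adjacency — for each edge of G1, its image is an edge of G2:
  (0,1) → (φ(0),φ(1)) = (7,9) ∈ E(G2) ✓
  (0,2) → (φ(0),φ(2)) = (6,7) ∈ E(G2) ✓
  (0,6) → (φ(0),φ(6)) = (7,8) ∈ E(G2) ✓
  (0,10) → (φ(0),φ(10)) = (3,7) ∈ E(G2) ✓
  (1,2) → (φ(1),φ(2)) = (6,9) ∈ E(G2) ✓
  (1,3) → (φ(1),φ(3)) = (4,9) ∈ E(G2) ✓
  (1,5) → (φ(1),φ(5)) = (9,10) ∈ E(G2) ✓
  (1,6) → (φ(1),φ(6)) = (8,9) ∈ E(G2) ✓
  (1,9) → (φ(1),φ(9)) = (2,9) ∈ E(G2) ✓
  (2,3) → (φ(2),φ(3)) = (4,6) ∈ E(G2) ✓
  (2,4) → (φ(2),φ(4)) = (1,6) ∈ E(G2) ✓
  (2,5) → (φ(2),φ(5)) = (6,10) ∈ E(G2) ✓
  (2,6) → (φ(2),φ(6)) = (6,8) ∈ E(G2) ✓
  (2,7) → (φ(2),φ(7)) = (5,6) ∈ E(G2) ✓
  (2,8) → (φ(2),φ(8)) = (0,6) ∈ E(G2) ✓
  (3,5) → (φ(3),φ(5)) = (4,10) ∈ E(G2) ✓
  (3,9) → (φ(3),φ(9)) = (2,4) ∈ E(G2) ✓
  (3,10) → (φ(3),φ(10)) = (3,4) ∈ E(G2) ✓
  (4,5) → (φ(4),φ(5)) = (1,10) ∈ E(G2) ✓
  (4,6) → (φ(4),φ(6)) = (1,8) ∈ E(G2) ✓
  (4,8) → (φ(4),φ(8)) = (0,1) ∈ E(G2) ✓
  (4,9) → (φ(4),φ(9)) = (1,2) ∈ E(G2) ✓
  (5,6) → (φ(5),φ(6)) = (8,10) ∈ E(G2) ✓
  (5,10) → (φ(5),φ(10)) = (3,10) ∈ E(G2) ✓
  (6,9) → (φ(6),φ(9)) = (2,8) ∈ E(G2) ✓
  (6,10) → (φ(6),φ(10)) = (3,8) ∈ E(G2) ✓
  (8,9) → (φ(8),φ(9)) = (0,2) ∈ E(G2) ✓
  (8,10) → (φ(8),φ(10)) = (0,3) ∈ E(G2) ✓
All 28 edges of G1 map to edges of G2, and |E(G1)| = |E(G2)| = 28, so φ is a bijection on edges as well as vertices. Hence G1 ≅ G2.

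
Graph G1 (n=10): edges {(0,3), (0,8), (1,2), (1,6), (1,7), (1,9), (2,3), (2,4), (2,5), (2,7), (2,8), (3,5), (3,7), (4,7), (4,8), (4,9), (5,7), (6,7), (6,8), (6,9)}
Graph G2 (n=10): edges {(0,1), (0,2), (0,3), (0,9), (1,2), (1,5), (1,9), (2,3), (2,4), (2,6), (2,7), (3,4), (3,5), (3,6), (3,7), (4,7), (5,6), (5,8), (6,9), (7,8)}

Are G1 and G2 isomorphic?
Yes, isomorphic

The graphs are isomorphic.
One valid mapping φ: V(G1) → V(G2): 0→8, 1→0, 2→3, 3→7, 4→6, 5→4, 6→1, 7→2, 8→5, 9→9

Verify φ preserves adjacency — for each edge of G1, its image is an edge of G2:
  (0,3) → (φ(0),φ(3)) = (7,8) ∈ E(G2) ✓
  (0,8) → (φ(0),φ(8)) = (5,8) ∈ E(G2) ✓
  (1,2) → (φ(1),φ(2)) = (0,3) ∈ E(G2) ✓
  (1,6) → (φ(1),φ(6)) = (0,1) ∈ E(G2) ✓
  (1,7) → (φ(1),φ(7)) = (0,2) ∈ E(G2) ✓
  (1,9) → (φ(1),φ(9)) = (0,9) ∈ E(G2) ✓
  (2,3) → (φ(2),φ(3)) = (3,7) ∈ E(G2) ✓
  (2,4) → (φ(2),φ(4)) = (3,6) ∈ E(G2) ✓
  (2,5) → (φ(2),φ(5)) = (3,4) ∈ E(G2) ✓
  (2,7) → (φ(2),φ(7)) = (2,3) ∈ E(G2) ✓
  (2,8) → (φ(2),φ(8)) = (3,5) ∈ E(G2) ✓
  (3,5) → (φ(3),φ(5)) = (4,7) ∈ E(G2) ✓
  (3,7) → (φ(3),φ(7)) = (2,7) ∈ E(G2) ✓
  (4,7) → (φ(4),φ(7)) = (2,6) ∈ E(G2) ✓
  (4,8) → (φ(4),φ(8)) = (5,6) ∈ E(G2) ✓
  (4,9) → (φ(4),φ(9)) = (6,9) ∈ E(G2) ✓
  (5,7) → (φ(5),φ(7)) = (2,4) ∈ E(G2) ✓
  (6,7) → (φ(6),φ(7)) = (1,2) ∈ E(G2) ✓
  (6,8) → (φ(6),φ(8)) = (1,5) ∈ E(G2) ✓
  (6,9) → (φ(6),φ(9)) = (1,9) ∈ E(G2) ✓
All 20 edges of G1 map to edges of G2, and |E(G1)| = |E(G2)| = 20, so φ is a bijection on edges as well as vertices. Hence G1 ≅ G2.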